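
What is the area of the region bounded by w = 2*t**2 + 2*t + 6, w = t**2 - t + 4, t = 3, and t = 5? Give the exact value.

On [3, 5], (2*t**2 + 2*t + 6) - (t**2 - t + 4) = t**2 + 3*t + 2 is ≥ 0 throughout, so the area is a single integral of |t**2 + 3*t + 2|.
∫[3,5] (t**2 + 3*t + 2) dt = 182/3.

182/3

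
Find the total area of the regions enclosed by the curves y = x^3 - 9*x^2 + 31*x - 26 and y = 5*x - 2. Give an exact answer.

Set the curves equal: x^3 - 9*x^2 + 31*x - 26 = 5*x - 2, so x^3 - 9*x^2 + 26*x - 24 = 0, which factors as (x - 4)*(x - 3)*(x - 2) = 0. The curves meet at x = 2, 3, 4.
On [2, 3], y = x^3 - 9*x^2 + 31*x - 26 is on top; that piece has area ∫[2,3] (x^3 - 9*x^2 + 26*x - 24) dx = 1/4.
On [3, 4], y = 5*x - 2 is on top; that piece has area ∫[3,4] (-(x^3 - 9*x^2 + 26*x - 24)) dx = 1/4.
Total enclosed area = 1/4 + 1/4 = 1/2.

1/2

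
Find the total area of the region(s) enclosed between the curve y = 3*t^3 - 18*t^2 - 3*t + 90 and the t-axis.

1221/4

The curve meets the t-axis where 3*t^3 - 18*t^2 - 3*t + 90 = 0, i.e. 3*(t - 5)*(t - 3)*(t + 2) = 0, at t = -2, 3, 5.
On [-2, 3] the curve lies above the axis; ∫[-2,3] (3*t^3 - 18*t^2 - 3*t + 90) dt = 1125/4, giving area 1125/4.
On [3, 5] the curve lies below the axis; ∫[3,5] (3*t^3 - 18*t^2 - 3*t + 90) dt = -24, giving area 24.
Total area = 1125/4 + 24 = 1221/4.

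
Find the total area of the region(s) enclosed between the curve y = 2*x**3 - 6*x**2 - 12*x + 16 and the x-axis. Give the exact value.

81

The curve meets the x-axis where 2*x**3 - 6*x**2 - 12*x + 16 = 0, i.e. 2*(x - 4)*(x - 1)*(x + 2) = 0, at x = -2, 1, 4.
On [-2, 1] the curve lies above the axis; ∫[-2,1] (2*x**3 - 6*x**2 - 12*x + 16) dx = 81/2, giving area 81/2.
On [1, 4] the curve lies below the axis; ∫[1,4] (2*x**3 - 6*x**2 - 12*x + 16) dx = -81/2, giving area 81/2.
Total area = 81/2 + 81/2 = 81.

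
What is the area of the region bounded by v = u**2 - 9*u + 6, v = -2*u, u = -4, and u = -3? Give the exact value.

On [-4, -3], (u**2 - 9*u + 6) - (-2*u) = u**2 - 7*u + 6 is ≥ 0 throughout, so the area is a single integral of |u**2 - 7*u + 6|.
∫[-4,-3] (u**2 - 7*u + 6) du = 257/6.

257/6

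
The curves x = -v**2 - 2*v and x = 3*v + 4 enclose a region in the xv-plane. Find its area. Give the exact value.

9/2

Both boundary curves give x as a function of v, so integrate with respect to v. Setting them equal: -v**2 - 5*v - 4 = 0, i.e. -(v + 1)*(v + 4) = 0, so they meet at v = -4, -1.
For v in [-4, -1], x = -v**2 - 2*v is on the right; area = ∫[-4,-1] (-v**2 - 5*v - 4) dv = 9/2.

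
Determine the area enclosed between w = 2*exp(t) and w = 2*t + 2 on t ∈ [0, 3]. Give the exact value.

On [0, 3], (2*exp(t)) - (2*t + 2) = -2*t + 2*exp(t) - 2 is ≥ 0 throughout, so the area is a single integral of |-2*t + 2*exp(t) - 2|.
∫[0,3] (-2*t + 2*exp(t) - 2) dt = -17 + 2*exp(3).

-17 + 2*exp(3)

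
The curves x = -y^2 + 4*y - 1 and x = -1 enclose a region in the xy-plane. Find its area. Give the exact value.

32/3

Both boundary curves give x as a function of y, so integrate with respect to y. Setting them equal: -y^2 + 4*y = 0, i.e. -y*(y - 4) = 0, so they meet at y = 0, 4.
For y in [0, 4], x = -y^2 + 4*y - 1 is on the right; area = ∫[0,4] (-y^2 + 4*y) dy = 32/3.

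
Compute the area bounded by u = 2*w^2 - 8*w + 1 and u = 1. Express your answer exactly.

Both boundary curves give u as a function of w, so integrate with respect to w. Setting them equal: 2*w^2 - 8*w = 0, i.e. 2*w*(w - 4) = 0, so they meet at w = 0, 4.
For w in [0, 4], u = 2*w^2 - 8*w + 1 is on the left; area = ∫[0,4] (-(2*w^2 - 8*w)) dw = 64/3.

64/3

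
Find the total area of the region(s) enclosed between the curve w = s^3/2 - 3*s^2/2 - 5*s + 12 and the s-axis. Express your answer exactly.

The curve meets the s-axis where s^3/2 - 3*s^2/2 - 5*s + 12 = 0, i.e. (s - 4)*(s - 2)*(s + 3)/2 = 0, at s = -3, 2, 4.
On [-3, 2] the curve lies above the axis; ∫[-3,2] (s^3/2 - 3*s^2/2 - 5*s + 12) ds = 375/8, giving area 375/8.
On [2, 4] the curve lies below the axis; ∫[2,4] (s^3/2 - 3*s^2/2 - 5*s + 12) ds = -4, giving area 4.
Total area = 375/8 + 4 = 407/8.

407/8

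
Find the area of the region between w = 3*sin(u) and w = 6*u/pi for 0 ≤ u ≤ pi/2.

3 - 3*pi/4

On [0, pi/2], (3*sin(u)) - (6*u/pi) = -6*u/pi + 3*sin(u) is ≥ 0 throughout, so the area is a single integral of |-6*u/pi + 3*sin(u)|.
∫[0,pi/2] (-6*u/pi + 3*sin(u)) du = 3 - 3*pi/4.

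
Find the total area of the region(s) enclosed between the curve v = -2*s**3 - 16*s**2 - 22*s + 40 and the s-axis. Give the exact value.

443/3

The curve meets the s-axis where -2*s**3 - 16*s**2 - 22*s + 40 = 0, i.e. -2*(s - 1)*(s + 4)*(s + 5) = 0, at s = -5, -4, 1.
On [-5, -4] the curve lies below the axis; ∫[-5,-4] (-2*s**3 - 16*s**2 - 22*s + 40) ds = -11/6, giving area 11/6.
On [-4, 1] the curve lies above the axis; ∫[-4,1] (-2*s**3 - 16*s**2 - 22*s + 40) ds = 875/6, giving area 875/6.
Total area = 11/6 + 875/6 = 443/3.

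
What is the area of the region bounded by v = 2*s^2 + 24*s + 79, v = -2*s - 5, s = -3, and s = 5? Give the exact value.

On [-3, 5], (2*s^2 + 24*s + 79) - (-2*s - 5) = 2*s^2 + 26*s + 84 is ≥ 0 throughout, so the area is a single integral of |2*s^2 + 26*s + 84|.
∫[-3,5] (2*s^2 + 26*s + 84) ds = 2944/3.

2944/3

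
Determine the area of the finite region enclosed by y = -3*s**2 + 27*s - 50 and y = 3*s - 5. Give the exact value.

4

Set the curves equal: -3*s**2 + 27*s - 50 = 3*s - 5, so -3*s**2 + 24*s - 45 = 0, which factors as -3*(s - 5)*(s - 3) = 0. The curves meet at s = 3, 5.
On [3, 5], y = -3*s**2 + 27*s - 50 is on top; that piece has area ∫[3,5] (-3*s**2 + 24*s - 45) ds = 4.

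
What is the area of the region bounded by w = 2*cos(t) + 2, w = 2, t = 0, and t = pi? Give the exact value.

4

The difference (2*cos(t) + 2) - (2) = 2*cos(t) changes sign at t = pi/2 inside [0, pi], so split the integral there.
∫[0,pi/2] (2*cos(t)) dt = 2.
∫[pi/2,pi] (2*cos(t)) dt = -2; the area of that piece is 2.
Total area = 2 + 2 = 4.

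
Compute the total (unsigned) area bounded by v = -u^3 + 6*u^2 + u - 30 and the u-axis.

The curve meets the u-axis where -u^3 + 6*u^2 + u - 30 = 0, i.e. -(u - 5)*(u - 3)*(u + 2) = 0, at u = -2, 3, 5.
On [-2, 3] the curve lies below the axis; ∫[-2,3] (-u^3 + 6*u^2 + u - 30) du = -375/4, giving area 375/4.
On [3, 5] the curve lies above the axis; ∫[3,5] (-u^3 + 6*u^2 + u - 30) du = 8, giving area 8.
Total area = 375/4 + 8 = 407/4.

407/4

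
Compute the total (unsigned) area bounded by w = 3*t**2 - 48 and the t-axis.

256

The curve meets the t-axis where 3*t**2 - 48 = 0, i.e. 3*(t - 4)*(t + 4) = 0, at t = -4, 4.
On [-4, 4] the curve lies below the axis; ∫[-4,4] (3*t**2 - 48) dt = -256, giving area 256.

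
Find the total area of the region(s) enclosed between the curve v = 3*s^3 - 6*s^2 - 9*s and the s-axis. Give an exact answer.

The curve meets the s-axis where 3*s^3 - 6*s^2 - 9*s = 0, i.e. 3*s*(s - 3)*(s + 1) = 0, at s = -1, 0, 3.
On [-1, 0] the curve lies above the axis; ∫[-1,0] (3*s^3 - 6*s^2 - 9*s) ds = 7/4, giving area 7/4.
On [0, 3] the curve lies below the axis; ∫[0,3] (3*s^3 - 6*s^2 - 9*s) ds = -135/4, giving area 135/4.
Total area = 7/4 + 135/4 = 71/2.

71/2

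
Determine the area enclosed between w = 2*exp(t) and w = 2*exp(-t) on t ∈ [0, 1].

-4 + 2*exp(-1) + 2*exp(1)

On [0, 1], (2*exp(t)) - (2*exp(-t)) = 2*exp(t) - 2*exp(-t) is ≥ 0 throughout, so the area is a single integral of |2*exp(t) - 2*exp(-t)|.
∫[0,1] (2*exp(t) - 2*exp(-t)) dt = -4 + 2*exp(-1) + 2*exp(1).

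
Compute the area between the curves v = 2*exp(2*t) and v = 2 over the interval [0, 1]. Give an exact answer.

On [0, 1], (2*exp(2*t)) - (2) = 2*exp(2*t) - 2 is ≥ 0 throughout, so the area is a single integral of |2*exp(2*t) - 2|.
∫[0,1] (2*exp(2*t) - 2) dt = -3 + exp(2).

-3 + exp(2)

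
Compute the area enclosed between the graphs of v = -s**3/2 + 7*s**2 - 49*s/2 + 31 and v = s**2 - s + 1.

Set the curves equal: -s**3/2 + 7*s**2 - 49*s/2 + 31 = s**2 - s + 1, so -s**3/2 + 6*s**2 - 47*s/2 + 30 = 0, which factors as -(s - 5)*(s - 4)*(s - 3)/2 = 0. The curves meet at s = 3, 4, 5.
On [3, 4], v = s**2 - s + 1 is on top; that piece has area ∫[3,4] (-(-s**3/2 + 6*s**2 - 47*s/2 + 30)) ds = 1/8.
On [4, 5], v = -s**3/2 + 7*s**2 - 49*s/2 + 31 is on top; that piece has area ∫[4,5] (-s**3/2 + 6*s**2 - 47*s/2 + 30) ds = 1/8.
Total enclosed area = 1/8 + 1/8 = 1/4.

1/4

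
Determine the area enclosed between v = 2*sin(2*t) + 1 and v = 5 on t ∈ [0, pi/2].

-2 + 2*pi

On [0, pi/2], (2*sin(2*t) + 1) - (5) = 2*sin(2*t) - 4 is ≤ 0 throughout, so the area is a single integral of |2*sin(2*t) - 4|.
∫[0,pi/2] (2*sin(2*t) - 4) dt = 2 - 2*pi; the area of that piece is -2 + 2*pi.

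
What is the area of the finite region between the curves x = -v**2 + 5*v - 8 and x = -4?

9/2

Both boundary curves give x as a function of v, so integrate with respect to v. Setting them equal: -v**2 + 5*v - 4 = 0, i.e. -(v - 4)*(v - 1) = 0, so they meet at v = 1, 4.
For v in [1, 4], x = -v**2 + 5*v - 8 is on the right; area = ∫[1,4] (-v**2 + 5*v - 4) dv = 9/2.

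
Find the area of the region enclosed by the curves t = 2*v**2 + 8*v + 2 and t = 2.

64/3

Both boundary curves give t as a function of v, so integrate with respect to v. Setting them equal: 2*v**2 + 8*v = 0, i.e. 2*v*(v + 4) = 0, so they meet at v = -4, 0.
For v in [-4, 0], t = 2*v**2 + 8*v + 2 is on the left; area = ∫[-4,0] (-(2*v**2 + 8*v)) dv = 64/3.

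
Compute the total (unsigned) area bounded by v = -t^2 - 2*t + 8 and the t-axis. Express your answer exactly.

36

The curve meets the t-axis where -t^2 - 2*t + 8 = 0, i.e. -(t - 2)*(t + 4) = 0, at t = -4, 2.
On [-4, 2] the curve lies above the axis; ∫[-4,2] (-t^2 - 2*t + 8) dt = 36, giving area 36.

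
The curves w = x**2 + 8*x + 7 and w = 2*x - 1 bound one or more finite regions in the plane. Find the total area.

4/3

Set the curves equal: x**2 + 8*x + 7 = 2*x - 1, so x**2 + 6*x + 8 = 0, which factors as (x + 2)*(x + 4) = 0. The curves meet at x = -4, -2.
On [-4, -2], w = 2*x - 1 is on top; that piece has area ∫[-4,-2] (-(x**2 + 6*x + 8)) dx = 4/3.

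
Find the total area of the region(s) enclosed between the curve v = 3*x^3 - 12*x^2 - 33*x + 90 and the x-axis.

The curve meets the x-axis where 3*x^3 - 12*x^2 - 33*x + 90 = 0, i.e. 3*(x - 5)*(x - 2)*(x + 3) = 0, at x = -3, 2, 5.
On [-3, 2] the curve lies above the axis; ∫[-3,2] (3*x^3 - 12*x^2 - 33*x + 90) dx = 1375/4, giving area 1375/4.
On [2, 5] the curve lies below the axis; ∫[2,5] (3*x^3 - 12*x^2 - 33*x + 90) dx = -351/4, giving area 351/4.
Total area = 1375/4 + 351/4 = 863/2.

863/2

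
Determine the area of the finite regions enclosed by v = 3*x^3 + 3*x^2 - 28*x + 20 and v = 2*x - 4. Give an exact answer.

Set the curves equal: 3*x^3 + 3*x^2 - 28*x + 20 = 2*x - 4, so 3*x^3 + 3*x^2 - 30*x + 24 = 0, which factors as 3*(x - 2)*(x - 1)*(x + 4) = 0. The curves meet at x = -4, 1, 2.
On [-4, 1], v = 3*x^3 + 3*x^2 - 28*x + 20 is on top; that piece has area ∫[-4,1] (3*x^3 + 3*x^2 - 30*x + 24) dx = 875/4.
On [1, 2], v = 2*x - 4 is on top; that piece has area ∫[1,2] (-(3*x^3 + 3*x^2 - 30*x + 24)) dx = 11/4.
Total enclosed area = 875/4 + 11/4 = 443/2.

443/2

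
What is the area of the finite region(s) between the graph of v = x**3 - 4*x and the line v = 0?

The curve meets the x-axis where x**3 - 4*x = 0, i.e. x*(x - 2)*(x + 2) = 0, at x = -2, 0, 2.
On [-2, 0] the curve lies above the axis; ∫[-2,0] (x**3 - 4*x) dx = 4, giving area 4.
On [0, 2] the curve lies below the axis; ∫[0,2] (x**3 - 4*x) dx = -4, giving area 4.
Total area = 4 + 4 = 8.

8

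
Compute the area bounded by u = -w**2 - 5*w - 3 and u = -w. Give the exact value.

Both boundary curves give u as a function of w, so integrate with respect to w. Setting them equal: -w**2 - 4*w - 3 = 0, i.e. -(w + 1)*(w + 3) = 0, so they meet at w = -3, -1.
For w in [-3, -1], u = -w**2 - 5*w - 3 is on the right; area = ∫[-3,-1] (-w**2 - 4*w - 3) dw = 4/3.

4/3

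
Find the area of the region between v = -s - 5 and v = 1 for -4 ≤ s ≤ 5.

117/2

On [-4, 5], (-s - 5) - (1) = -s - 6 is ≤ 0 throughout, so the area is a single integral of |-s - 6|.
∫[-4,5] (-s - 6) ds = -117/2; the area of that piece is 117/2.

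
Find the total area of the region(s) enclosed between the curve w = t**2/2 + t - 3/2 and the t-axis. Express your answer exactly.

16/3

The curve meets the t-axis where t**2/2 + t - 3/2 = 0, i.e. (t - 1)*(t + 3)/2 = 0, at t = -3, 1.
On [-3, 1] the curve lies below the axis; ∫[-3,1] (t**2/2 + t - 3/2) dt = -16/3, giving area 16/3.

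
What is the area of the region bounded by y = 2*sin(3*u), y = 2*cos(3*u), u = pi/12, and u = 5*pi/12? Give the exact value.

4*sqrt(2)/3

On [pi/12, 5*pi/12], (2*sin(3*u)) - (2*cos(3*u)) = 2*sin(3*u) - 2*cos(3*u) is ≥ 0 throughout, so the area is a single integral of |2*sin(3*u) - 2*cos(3*u)|.
∫[pi/12,5*pi/12] (2*sin(3*u) - 2*cos(3*u)) du = 4*sqrt(2)/3.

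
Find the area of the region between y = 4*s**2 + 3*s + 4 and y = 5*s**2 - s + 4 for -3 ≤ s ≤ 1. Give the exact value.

86/3

The difference (4*s**2 + 3*s + 4) - (5*s**2 - s + 4) = -s**2 + 4*s changes sign at s = 0 inside [-3, 1], so split the integral there.
∫[-3,0] (-s**2 + 4*s) ds = -27; the area of that piece is 27.
∫[0,1] (-s**2 + 4*s) ds = 5/3.
Total area = 27 + 5/3 = 86/3.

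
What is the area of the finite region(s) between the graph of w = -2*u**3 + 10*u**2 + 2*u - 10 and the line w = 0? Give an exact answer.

The curve meets the u-axis where -2*u**3 + 10*u**2 + 2*u - 10 = 0, i.e. -2*(u - 5)*(u - 1)*(u + 1) = 0, at u = -1, 1, 5.
On [-1, 1] the curve lies below the axis; ∫[-1,1] (-2*u**3 + 10*u**2 + 2*u - 10) du = -40/3, giving area 40/3.
On [1, 5] the curve lies above the axis; ∫[1,5] (-2*u**3 + 10*u**2 + 2*u - 10) du = 256/3, giving area 256/3.
Total area = 40/3 + 256/3 = 296/3.

296/3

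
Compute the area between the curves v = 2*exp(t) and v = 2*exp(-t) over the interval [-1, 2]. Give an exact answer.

The difference (2*exp(t)) - (2*exp(-t)) = 2*exp(t) - 2*exp(-t) changes sign at t = 0 inside [-1, 2], so split the integral there.
∫[-1,0] (2*exp(t) - 2*exp(-t)) dt = -2*exp(1) - 2*exp(-1) + 4; the area of that piece is -4 + 2*exp(-1) + 2*exp(1).
∫[0,2] (2*exp(t) - 2*exp(-t)) dt = -4 + 2*exp(-2) + 2*exp(2).
Total area = (-4 + 2*exp(-1) + 2*exp(1)) + (-4 + 2*exp(-2) + 2*exp(2)) = -8 + 2*exp(-2) + 2*exp(-1) + 2*exp(1) + 2*exp(2).

-8 + 2*exp(-2) + 2*exp(-1) + 2*exp(1) + 2*exp(2)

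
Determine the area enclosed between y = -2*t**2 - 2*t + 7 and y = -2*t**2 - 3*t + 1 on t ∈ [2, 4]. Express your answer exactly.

On [2, 4], (-2*t**2 - 2*t + 7) - (-2*t**2 - 3*t + 1) = t + 6 is ≥ 0 throughout, so the area is a single integral of |t + 6|.
∫[2,4] (t + 6) dt = 18.

18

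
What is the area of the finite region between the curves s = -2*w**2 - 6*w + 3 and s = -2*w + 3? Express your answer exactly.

Both boundary curves give s as a function of w, so integrate with respect to w. Setting them equal: -2*w**2 - 4*w = 0, i.e. -2*w*(w + 2) = 0, so they meet at w = -2, 0.
For w in [-2, 0], s = -2*w**2 - 6*w + 3 is on the right; area = ∫[-2,0] (-2*w**2 - 4*w) dw = 8/3.

8/3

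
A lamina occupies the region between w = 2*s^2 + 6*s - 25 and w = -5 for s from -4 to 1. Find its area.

305/3

On [-4, 1], (2*s^2 + 6*s - 25) - (-5) = 2*s^2 + 6*s - 20 is ≤ 0 throughout, so the area is a single integral of |2*s^2 + 6*s - 20|.
∫[-4,1] (2*s^2 + 6*s - 20) ds = -305/3; the area of that piece is 305/3.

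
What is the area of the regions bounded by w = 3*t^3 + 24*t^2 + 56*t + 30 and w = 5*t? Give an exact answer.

Set the curves equal: 3*t^3 + 24*t^2 + 56*t + 30 = 5*t, so 3*t^3 + 24*t^2 + 51*t + 30 = 0, which factors as 3*(t + 1)*(t + 2)*(t + 5) = 0. The curves meet at t = -5, -2, -1.
On [-5, -2], w = 3*t^3 + 24*t^2 + 56*t + 30 is on top; that piece has area ∫[-5,-2] (3*t^3 + 24*t^2 + 51*t + 30) dt = 135/4.
On [-2, -1], w = 5*t is on top; that piece has area ∫[-2,-1] (-(3*t^3 + 24*t^2 + 51*t + 30)) dt = 7/4.
Total enclosed area = 135/4 + 7/4 = 71/2.

71/2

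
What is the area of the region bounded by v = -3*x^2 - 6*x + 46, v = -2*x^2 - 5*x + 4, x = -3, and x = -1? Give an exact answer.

On [-3, -1], (-3*x^2 - 6*x + 46) - (-2*x^2 - 5*x + 4) = -x^2 - x + 42 is ≥ 0 throughout, so the area is a single integral of |-x^2 - x + 42|.
∫[-3,-1] (-x^2 - x + 42) dx = 238/3.

238/3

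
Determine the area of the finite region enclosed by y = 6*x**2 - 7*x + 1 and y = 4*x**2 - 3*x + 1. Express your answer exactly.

8/3

Set the curves equal: 6*x**2 - 7*x + 1 = 4*x**2 - 3*x + 1, so 2*x**2 - 4*x = 0, which factors as 2*x*(x - 2) = 0. The curves meet at x = 0, 2.
On [0, 2], y = 4*x**2 - 3*x + 1 is on top; that piece has area ∫[0,2] (-(2*x**2 - 4*x)) dx = 8/3.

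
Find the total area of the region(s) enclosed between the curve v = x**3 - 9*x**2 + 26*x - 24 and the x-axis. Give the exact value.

The curve meets the x-axis where x**3 - 9*x**2 + 26*x - 24 = 0, i.e. (x - 4)*(x - 3)*(x - 2) = 0, at x = 2, 3, 4.
On [2, 3] the curve lies above the axis; ∫[2,3] (x**3 - 9*x**2 + 26*x - 24) dx = 1/4, giving area 1/4.
On [3, 4] the curve lies below the axis; ∫[3,4] (x**3 - 9*x**2 + 26*x - 24) dx = -1/4, giving area 1/4.
Total area = 1/4 + 1/4 = 1/2.

1/2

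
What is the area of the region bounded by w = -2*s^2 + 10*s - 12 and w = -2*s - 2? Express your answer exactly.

64/3

Set the curves equal: -2*s^2 + 10*s - 12 = -2*s - 2, so -2*s^2 + 12*s - 10 = 0, which factors as -2*(s - 5)*(s - 1) = 0. The curves meet at s = 1, 5.
On [1, 5], w = -2*s^2 + 10*s - 12 is on top; that piece has area ∫[1,5] (-2*s^2 + 12*s - 10) ds = 64/3.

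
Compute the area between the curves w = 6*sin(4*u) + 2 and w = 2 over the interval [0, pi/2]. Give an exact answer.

The difference (6*sin(4*u) + 2) - (2) = 6*sin(4*u) changes sign at u = pi/4 inside [0, pi/2], so split the integral there.
∫[0,pi/4] (6*sin(4*u)) du = 3.
∫[pi/4,pi/2] (6*sin(4*u)) du = -3; the area of that piece is 3.
Total area = 3 + 3 = 6.

6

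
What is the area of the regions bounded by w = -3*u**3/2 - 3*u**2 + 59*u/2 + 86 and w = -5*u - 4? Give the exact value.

5137/8

Set the curves equal: -3*u**3/2 - 3*u**2 + 59*u/2 + 86 = -5*u - 4, so -3*u**3/2 - 3*u**2 + 69*u/2 + 90 = 0, which factors as -3*(u - 5)*(u + 3)*(u + 4)/2 = 0. The curves meet at u = -4, -3, 5.
On [-4, -3], w = -5*u - 4 is on top; that piece has area ∫[-4,-3] (-(-3*u**3/2 - 3*u**2 + 69*u/2 + 90)) du = 17/8.
On [-3, 5], w = -3*u**3/2 - 3*u**2 + 59*u/2 + 86 is on top; that piece has area ∫[-3,5] (-3*u**3/2 - 3*u**2 + 69*u/2 + 90) du = 640.
Total enclosed area = 17/8 + 640 = 5137/8.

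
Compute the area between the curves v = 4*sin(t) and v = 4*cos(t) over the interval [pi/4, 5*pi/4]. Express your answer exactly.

8*sqrt(2)

On [pi/4, 5*pi/4], (4*sin(t)) - (4*cos(t)) = 4*sin(t) - 4*cos(t) is ≥ 0 throughout, so the area is a single integral of |4*sin(t) - 4*cos(t)|.
∫[pi/4,5*pi/4] (4*sin(t) - 4*cos(t)) dt = 8*sqrt(2).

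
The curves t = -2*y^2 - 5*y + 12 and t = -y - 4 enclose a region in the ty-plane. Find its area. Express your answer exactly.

72

Both boundary curves give t as a function of y, so integrate with respect to y. Setting them equal: -2*y^2 - 4*y + 16 = 0, i.e. -2*(y - 2)*(y + 4) = 0, so they meet at y = -4, 2.
For y in [-4, 2], t = -2*y^2 - 5*y + 12 is on the right; area = ∫[-4,2] (-2*y^2 - 4*y + 16) dy = 72.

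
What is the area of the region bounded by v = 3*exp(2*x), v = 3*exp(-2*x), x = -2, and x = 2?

-6 + 3*exp(-4) + 3*exp(4)

The difference (3*exp(2*x)) - (3*exp(-2*x)) = 3*exp(2*x) - 3*exp(-2*x) changes sign at x = 0 inside [-2, 2], so split the integral there.
∫[-2,0] (3*exp(2*x) - 3*exp(-2*x)) dx = -3*exp(4)/2 - 3*exp(-4)/2 + 3; the area of that piece is -3 + 3*exp(-4)/2 + 3*exp(4)/2.
∫[0,2] (3*exp(2*x) - 3*exp(-2*x)) dx = -3 + 3*exp(-4)/2 + 3*exp(4)/2.
Total area = (-3 + 3*exp(-4)/2 + 3*exp(4)/2) + (-3 + 3*exp(-4)/2 + 3*exp(4)/2) = -6 + 3*exp(-4) + 3*exp(4).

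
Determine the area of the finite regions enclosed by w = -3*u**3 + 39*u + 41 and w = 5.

1221/4

Set the curves equal: -3*u**3 + 39*u + 41 = 5, so -3*u**3 + 39*u + 36 = 0, which factors as -3*(u - 4)*(u + 1)*(u + 3) = 0. The curves meet at u = -3, -1, 4.
On [-3, -1], w = 5 is on top; that piece has area ∫[-3,-1] (-(-3*u**3 + 39*u + 36)) du = 24.
On [-1, 4], w = -3*u**3 + 39*u + 41 is on top; that piece has area ∫[-1,4] (-3*u**3 + 39*u + 36) du = 1125/4.
Total enclosed area = 24 + 1125/4 = 1221/4.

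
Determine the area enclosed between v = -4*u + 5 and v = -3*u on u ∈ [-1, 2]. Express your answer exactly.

27/2

On [-1, 2], (-4*u + 5) - (-3*u) = -u + 5 is ≥ 0 throughout, so the area is a single integral of |-u + 5|.
∫[-1,2] (-u + 5) du = 27/2.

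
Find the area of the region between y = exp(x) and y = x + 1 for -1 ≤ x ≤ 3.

On [-1, 3], (exp(x)) - (x + 1) = -x + exp(x) - 1 is ≥ 0 throughout, so the area is a single integral of |-x + exp(x) - 1|.
∫[-1,3] (-x + exp(x) - 1) dx = -8 - exp(-1) + exp(3).

-8 - exp(-1) + exp(3)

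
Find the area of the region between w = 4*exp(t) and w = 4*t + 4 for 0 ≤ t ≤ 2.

On [0, 2], (4*exp(t)) - (4*t + 4) = -4*t + 4*exp(t) - 4 is ≥ 0 throughout, so the area is a single integral of |-4*t + 4*exp(t) - 4|.
∫[0,2] (-4*t + 4*exp(t) - 4) dt = -20 + 4*exp(2).

-20 + 4*exp(2)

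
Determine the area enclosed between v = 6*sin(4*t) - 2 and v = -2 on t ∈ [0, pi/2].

6

The difference (6*sin(4*t) - 2) - (-2) = 6*sin(4*t) changes sign at t = pi/4 inside [0, pi/2], so split the integral there.
∫[0,pi/4] (6*sin(4*t)) dt = 3.
∫[pi/4,pi/2] (6*sin(4*t)) dt = -3; the area of that piece is 3.
Total area = 3 + 3 = 6.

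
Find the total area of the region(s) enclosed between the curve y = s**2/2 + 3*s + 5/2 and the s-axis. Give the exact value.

The curve meets the s-axis where s**2/2 + 3*s + 5/2 = 0, i.e. (s + 1)*(s + 5)/2 = 0, at s = -5, -1.
On [-5, -1] the curve lies below the axis; ∫[-5,-1] (s**2/2 + 3*s + 5/2) ds = -16/3, giving area 16/3.

16/3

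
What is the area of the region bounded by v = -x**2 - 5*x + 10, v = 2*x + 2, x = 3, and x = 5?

218/3

On [3, 5], (-x**2 - 5*x + 10) - (2*x + 2) = -x**2 - 7*x + 8 is ≤ 0 throughout, so the area is a single integral of |-x**2 - 7*x + 8|.
∫[3,5] (-x**2 - 7*x + 8) dx = -218/3; the area of that piece is 218/3.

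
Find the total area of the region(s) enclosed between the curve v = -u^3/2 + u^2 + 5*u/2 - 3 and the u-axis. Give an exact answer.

253/24

The curve meets the u-axis where -u^3/2 + u^2 + 5*u/2 - 3 = 0, i.e. -(u - 3)*(u - 1)*(u + 2)/2 = 0, at u = -2, 1, 3.
On [-2, 1] the curve lies below the axis; ∫[-2,1] (-u^3/2 + u^2 + 5*u/2 - 3) du = -63/8, giving area 63/8.
On [1, 3] the curve lies above the axis; ∫[1,3] (-u^3/2 + u^2 + 5*u/2 - 3) du = 8/3, giving area 8/3.
Total area = 63/8 + 8/3 = 253/24.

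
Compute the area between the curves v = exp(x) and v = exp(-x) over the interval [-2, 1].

The difference (exp(x)) - (exp(-x)) = exp(x) - exp(-x) changes sign at x = 0 inside [-2, 1], so split the integral there.
∫[-2,0] (exp(x) - exp(-x)) dx = -exp(2) - exp(-2) + 2; the area of that piece is -2 + exp(-2) + exp(2).
∫[0,1] (exp(x) - exp(-x)) dx = -2 + exp(-1) + exp(1).
Total area = (-2 + exp(-2) + exp(2)) + (-2 + exp(-1) + exp(1)) = -4 + exp(-2) + exp(-1) + exp(1) + exp(2).

-4 + exp(-2) + exp(-1) + exp(1) + exp(2)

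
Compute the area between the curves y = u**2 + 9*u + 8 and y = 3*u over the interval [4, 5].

On [4, 5], (u**2 + 9*u + 8) - (3*u) = u**2 + 6*u + 8 is ≥ 0 throughout, so the area is a single integral of |u**2 + 6*u + 8|.
∫[4,5] (u**2 + 6*u + 8) du = 166/3.

166/3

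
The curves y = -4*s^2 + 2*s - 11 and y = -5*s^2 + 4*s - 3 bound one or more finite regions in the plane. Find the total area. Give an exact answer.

36

Set the curves equal: -4*s^2 + 2*s - 11 = -5*s^2 + 4*s - 3, so s^2 - 2*s - 8 = 0, which factors as (s - 4)*(s + 2) = 0. The curves meet at s = -2, 4.
On [-2, 4], y = -5*s^2 + 4*s - 3 is on top; that piece has area ∫[-2,4] (-(s^2 - 2*s - 8)) ds = 36.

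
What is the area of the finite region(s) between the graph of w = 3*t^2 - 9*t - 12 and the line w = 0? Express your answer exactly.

The curve meets the t-axis where 3*t^2 - 9*t - 12 = 0, i.e. 3*(t - 4)*(t + 1) = 0, at t = -1, 4.
On [-1, 4] the curve lies below the axis; ∫[-1,4] (3*t^2 - 9*t - 12) dt = -125/2, giving area 125/2.

125/2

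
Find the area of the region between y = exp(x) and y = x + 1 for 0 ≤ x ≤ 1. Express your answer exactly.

-5/2 + exp(1)

On [0, 1], (exp(x)) - (x + 1) = -x + exp(x) - 1 is ≥ 0 throughout, so the area is a single integral of |-x + exp(x) - 1|.
∫[0,1] (-x + exp(x) - 1) dx = -5/2 + exp(1).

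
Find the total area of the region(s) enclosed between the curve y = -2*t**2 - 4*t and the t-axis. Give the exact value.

The curve meets the t-axis where -2*t**2 - 4*t = 0, i.e. -2*t*(t + 2) = 0, at t = -2, 0.
On [-2, 0] the curve lies above the axis; ∫[-2,0] (-2*t**2 - 4*t) dt = 8/3, giving area 8/3.

8/3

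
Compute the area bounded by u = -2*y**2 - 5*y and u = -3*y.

1/3

Both boundary curves give u as a function of y, so integrate with respect to y. Setting them equal: -2*y**2 - 2*y = 0, i.e. -2*y*(y + 1) = 0, so they meet at y = -1, 0.
For y in [-1, 0], u = -2*y**2 - 5*y is on the right; area = ∫[-1,0] (-2*y**2 - 2*y) dy = 1/3.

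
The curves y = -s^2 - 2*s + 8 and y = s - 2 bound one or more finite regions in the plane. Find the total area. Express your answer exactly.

Set the curves equal: -s^2 - 2*s + 8 = s - 2, so -s^2 - 3*s + 10 = 0, which factors as -(s - 2)*(s + 5) = 0. The curves meet at s = -5, 2.
On [-5, 2], y = -s^2 - 2*s + 8 is on top; that piece has area ∫[-5,2] (-s^2 - 3*s + 10) ds = 343/6.

343/6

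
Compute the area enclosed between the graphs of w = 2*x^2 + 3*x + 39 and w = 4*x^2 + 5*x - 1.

243

Set the curves equal: 2*x^2 + 3*x + 39 = 4*x^2 + 5*x - 1, so -2*x^2 - 2*x + 40 = 0, which factors as -2*(x - 4)*(x + 5) = 0. The curves meet at x = -5, 4.
On [-5, 4], w = 2*x^2 + 3*x + 39 is on top; that piece has area ∫[-5,4] (-2*x^2 - 2*x + 40) dx = 243.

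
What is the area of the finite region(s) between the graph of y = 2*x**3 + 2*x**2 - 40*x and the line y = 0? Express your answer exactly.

The curve meets the x-axis where 2*x**3 + 2*x**2 - 40*x = 0, i.e. 2*x*(x - 4)*(x + 5) = 0, at x = -5, 0, 4.
On [-5, 0] the curve lies above the axis; ∫[-5,0] (2*x**3 + 2*x**2 - 40*x) dx = 1625/6, giving area 1625/6.
On [0, 4] the curve lies below the axis; ∫[0,4] (2*x**3 + 2*x**2 - 40*x) dx = -448/3, giving area 448/3.
Total area = 1625/6 + 448/3 = 2521/6.

2521/6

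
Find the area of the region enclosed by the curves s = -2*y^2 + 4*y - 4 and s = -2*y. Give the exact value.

Both boundary curves give s as a function of y, so integrate with respect to y. Setting them equal: -2*y^2 + 6*y - 4 = 0, i.e. -2*(y - 2)*(y - 1) = 0, so they meet at y = 1, 2.
For y in [1, 2], s = -2*y^2 + 4*y - 4 is on the right; area = ∫[1,2] (-2*y^2 + 6*y - 4) dy = 1/3.

1/3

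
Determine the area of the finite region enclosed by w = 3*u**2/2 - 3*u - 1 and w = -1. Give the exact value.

2

Set the curves equal: 3*u**2/2 - 3*u - 1 = -1, so 3*u**2/2 - 3*u = 0, which factors as 3*u*(u - 2)/2 = 0. The curves meet at u = 0, 2.
On [0, 2], w = -1 is on top; that piece has area ∫[0,2] (-(3*u**2/2 - 3*u)) du = 2.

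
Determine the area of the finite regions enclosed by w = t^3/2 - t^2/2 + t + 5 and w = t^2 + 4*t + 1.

81/4

Set the curves equal: t^3/2 - t^2/2 + t + 5 = t^2 + 4*t + 1, so t^3/2 - 3*t^2/2 - 3*t + 4 = 0, which factors as (t - 4)*(t - 1)*(t + 2)/2 = 0. The curves meet at t = -2, 1, 4.
On [-2, 1], w = t^3/2 - t^2/2 + t + 5 is on top; that piece has area ∫[-2,1] (t^3/2 - 3*t^2/2 - 3*t + 4) dt = 81/8.
On [1, 4], w = t^2 + 4*t + 1 is on top; that piece has area ∫[1,4] (-(t^3/2 - 3*t^2/2 - 3*t + 4)) dt = 81/8.
Total enclosed area = 81/8 + 81/8 = 81/4.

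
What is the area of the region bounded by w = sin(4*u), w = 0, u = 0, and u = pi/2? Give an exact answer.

1

The difference (sin(4*u)) - (0) = sin(4*u) changes sign at u = pi/4 inside [0, pi/2], so split the integral there.
∫[0,pi/4] (sin(4*u)) du = 1/2.
∫[pi/4,pi/2] (sin(4*u)) du = -1/2; the area of that piece is 1/2.
Total area = 1/2 + 1/2 = 1.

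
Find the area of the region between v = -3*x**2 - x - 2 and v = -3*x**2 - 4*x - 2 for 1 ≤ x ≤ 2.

On [1, 2], (-3*x**2 - x - 2) - (-3*x**2 - 4*x - 2) = 3*x is ≥ 0 throughout, so the area is a single integral of |3*x|.
∫[1,2] (3*x) dx = 9/2.

9/2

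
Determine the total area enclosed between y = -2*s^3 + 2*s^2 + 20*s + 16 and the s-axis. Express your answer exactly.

The curve meets the s-axis where -2*s^3 + 2*s^2 + 20*s + 16 = 0, i.e. -2*(s - 4)*(s + 1)*(s + 2) = 0, at s = -2, -1, 4.
On [-2, -1] the curve lies below the axis; ∫[-2,-1] (-2*s^3 + 2*s^2 + 20*s + 16) ds = -11/6, giving area 11/6.
On [-1, 4] the curve lies above the axis; ∫[-1,4] (-2*s^3 + 2*s^2 + 20*s + 16) ds = 875/6, giving area 875/6.
Total area = 11/6 + 875/6 = 443/3.

443/3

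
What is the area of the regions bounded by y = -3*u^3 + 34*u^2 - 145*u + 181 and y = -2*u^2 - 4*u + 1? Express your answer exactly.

3/2

Set the curves equal: -3*u^3 + 34*u^2 - 145*u + 181 = -2*u^2 - 4*u + 1, so -3*u^3 + 36*u^2 - 141*u + 180 = 0, which factors as -3*(u - 5)*(u - 4)*(u - 3) = 0. The curves meet at u = 3, 4, 5.
On [3, 4], y = -2*u^2 - 4*u + 1 is on top; that piece has area ∫[3,4] (-(-3*u^3 + 36*u^2 - 141*u + 180)) du = 3/4.
On [4, 5], y = -3*u^3 + 34*u^2 - 145*u + 181 is on top; that piece has area ∫[4,5] (-3*u^3 + 36*u^2 - 141*u + 180) du = 3/4.
Total enclosed area = 3/4 + 3/4 = 3/2.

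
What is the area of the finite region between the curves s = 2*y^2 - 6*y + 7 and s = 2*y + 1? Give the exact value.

8/3

Both boundary curves give s as a function of y, so integrate with respect to y. Setting them equal: 2*y^2 - 8*y + 6 = 0, i.e. 2*(y - 3)*(y - 1) = 0, so they meet at y = 1, 3.
For y in [1, 3], s = 2*y^2 - 6*y + 7 is on the left; area = ∫[1,3] (-(2*y^2 - 8*y + 6)) dy = 8/3.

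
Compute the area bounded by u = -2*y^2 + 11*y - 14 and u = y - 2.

1/3

Both boundary curves give u as a function of y, so integrate with respect to y. Setting them equal: -2*y^2 + 10*y - 12 = 0, i.e. -2*(y - 3)*(y - 2) = 0, so they meet at y = 2, 3.
For y in [2, 3], u = -2*y^2 + 11*y - 14 is on the right; area = ∫[2,3] (-2*y^2 + 10*y - 12) dy = 1/3.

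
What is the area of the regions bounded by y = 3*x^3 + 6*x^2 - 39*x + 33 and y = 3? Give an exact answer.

Set the curves equal: 3*x^3 + 6*x^2 - 39*x + 33 = 3, so 3*x^3 + 6*x^2 - 39*x + 30 = 0, which factors as 3*(x - 2)*(x - 1)*(x + 5) = 0. The curves meet at x = -5, 1, 2.
On [-5, 1], y = 3*x^3 + 6*x^2 - 39*x + 33 is on top; that piece has area ∫[-5,1] (3*x^3 + 6*x^2 - 39*x + 30) dx = 432.
On [1, 2], y = 3 is on top; that piece has area ∫[1,2] (-(3*x^3 + 6*x^2 - 39*x + 30)) dx = 13/4.
Total enclosed area = 432 + 13/4 = 1741/4.

1741/4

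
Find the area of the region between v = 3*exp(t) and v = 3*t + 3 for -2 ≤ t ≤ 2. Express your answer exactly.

On [-2, 2], (3*exp(t)) - (3*t + 3) = -3*t + 3*exp(t) - 3 is ≥ 0 throughout, so the area is a single integral of |-3*t + 3*exp(t) - 3|.
∫[-2,2] (-3*t + 3*exp(t) - 3) dt = -12 - 3*exp(-2) + 3*exp(2).

-12 - 3*exp(-2) + 3*exp(2)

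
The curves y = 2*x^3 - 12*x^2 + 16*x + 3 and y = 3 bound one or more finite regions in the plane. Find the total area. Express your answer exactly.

Set the curves equal: 2*x^3 - 12*x^2 + 16*x + 3 = 3, so 2*x^3 - 12*x^2 + 16*x = 0, which factors as 2*x*(x - 4)*(x - 2) = 0. The curves meet at x = 0, 2, 4.
On [0, 2], y = 2*x^3 - 12*x^2 + 16*x + 3 is on top; that piece has area ∫[0,2] (2*x^3 - 12*x^2 + 16*x) dx = 8.
On [2, 4], y = 3 is on top; that piece has area ∫[2,4] (-(2*x^3 - 12*x^2 + 16*x)) dx = 8.
Total enclosed area = 8 + 8 = 16.

16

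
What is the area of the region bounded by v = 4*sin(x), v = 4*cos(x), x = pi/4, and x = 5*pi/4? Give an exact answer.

On [pi/4, 5*pi/4], (4*sin(x)) - (4*cos(x)) = 4*sin(x) - 4*cos(x) is ≥ 0 throughout, so the area is a single integral of |4*sin(x) - 4*cos(x)|.
∫[pi/4,5*pi/4] (4*sin(x) - 4*cos(x)) dx = 8*sqrt(2).

8*sqrt(2)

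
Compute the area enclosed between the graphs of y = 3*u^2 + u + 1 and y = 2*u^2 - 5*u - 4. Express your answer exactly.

32/3

Set the curves equal: 3*u^2 + u + 1 = 2*u^2 - 5*u - 4, so u^2 + 6*u + 5 = 0, which factors as (u + 1)*(u + 5) = 0. The curves meet at u = -5, -1.
On [-5, -1], y = 2*u^2 - 5*u - 4 is on top; that piece has area ∫[-5,-1] (-(u^2 + 6*u + 5)) du = 32/3.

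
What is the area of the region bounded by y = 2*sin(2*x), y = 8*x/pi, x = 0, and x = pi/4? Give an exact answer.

On [0, pi/4], (2*sin(2*x)) - (8*x/pi) = -8*x/pi + 2*sin(2*x) is ≥ 0 throughout, so the area is a single integral of |-8*x/pi + 2*sin(2*x)|.
∫[0,pi/4] (-8*x/pi + 2*sin(2*x)) dx = 1 - pi/4.

1 - pi/4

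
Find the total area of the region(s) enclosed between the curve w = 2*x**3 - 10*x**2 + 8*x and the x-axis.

71/3

The curve meets the x-axis where 2*x**3 - 10*x**2 + 8*x = 0, i.e. 2*x*(x - 4)*(x - 1) = 0, at x = 0, 1, 4.
On [0, 1] the curve lies above the axis; ∫[0,1] (2*x**3 - 10*x**2 + 8*x) dx = 7/6, giving area 7/6.
On [1, 4] the curve lies below the axis; ∫[1,4] (2*x**3 - 10*x**2 + 8*x) dx = -45/2, giving area 45/2.
Total area = 7/6 + 45/2 = 71/3.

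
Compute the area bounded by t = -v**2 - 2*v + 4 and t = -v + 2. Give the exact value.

9/2

Both boundary curves give t as a function of v, so integrate with respect to v. Setting them equal: -v**2 - v + 2 = 0, i.e. -(v - 1)*(v + 2) = 0, so they meet at v = -2, 1.
For v in [-2, 1], t = -v**2 - 2*v + 4 is on the right; area = ∫[-2,1] (-v**2 - v + 2) dv = 9/2.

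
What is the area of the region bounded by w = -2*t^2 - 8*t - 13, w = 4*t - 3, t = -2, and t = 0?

The difference (-2*t^2 - 8*t - 13) - (4*t - 3) = -2*t^2 - 12*t - 10 changes sign at t = -1 inside [-2, 0], so split the integral there.
∫[-2,-1] (-2*t^2 - 12*t - 10) dt = 10/3.
∫[-1,0] (-2*t^2 - 12*t - 10) dt = -14/3; the area of that piece is 14/3.
Total area = 10/3 + 14/3 = 8.

8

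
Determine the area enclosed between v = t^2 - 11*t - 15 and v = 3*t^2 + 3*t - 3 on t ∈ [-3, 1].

The difference (t^2 - 11*t - 15) - (3*t^2 + 3*t - 3) = -2*t^2 - 14*t - 12 changes sign at t = -1 inside [-3, 1], so split the integral there.
∫[-3,-1] (-2*t^2 - 14*t - 12) dt = 44/3.
∫[-1,1] (-2*t^2 - 14*t - 12) dt = -76/3; the area of that piece is 76/3.
Total area = 44/3 + 76/3 = 40.

40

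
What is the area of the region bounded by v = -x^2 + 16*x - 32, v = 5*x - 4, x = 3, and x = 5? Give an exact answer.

The difference (-x^2 + 16*x - 32) - (5*x - 4) = -x^2 + 11*x - 28 changes sign at x = 4 inside [3, 5], so split the integral there.
∫[3,4] (-x^2 + 11*x - 28) dx = -11/6; the area of that piece is 11/6.
∫[4,5] (-x^2 + 11*x - 28) dx = 7/6.
Total area = 11/6 + 7/6 = 3.

3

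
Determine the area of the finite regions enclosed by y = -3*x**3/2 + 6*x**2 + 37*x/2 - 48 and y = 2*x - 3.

863/4

Set the curves equal: -3*x**3/2 + 6*x**2 + 37*x/2 - 48 = 2*x - 3, so -3*x**3/2 + 6*x**2 + 33*x/2 - 45 = 0, which factors as -3*(x - 5)*(x - 2)*(x + 3)/2 = 0. The curves meet at x = -3, 2, 5.
On [-3, 2], y = 2*x - 3 is on top; that piece has area ∫[-3,2] (-(-3*x**3/2 + 6*x**2 + 33*x/2 - 45)) dx = 1375/8.
On [2, 5], y = -3*x**3/2 + 6*x**2 + 37*x/2 - 48 is on top; that piece has area ∫[2,5] (-3*x**3/2 + 6*x**2 + 33*x/2 - 45) dx = 351/8.
Total enclosed area = 1375/8 + 351/8 = 863/4.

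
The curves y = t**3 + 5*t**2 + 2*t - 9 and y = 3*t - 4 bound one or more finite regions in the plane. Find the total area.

Set the curves equal: t**3 + 5*t**2 + 2*t - 9 = 3*t - 4, so t**3 + 5*t**2 - t - 5 = 0, which factors as (t - 1)*(t + 1)*(t + 5) = 0. The curves meet at t = -5, -1, 1.
On [-5, -1], y = t**3 + 5*t**2 + 2*t - 9 is on top; that piece has area ∫[-5,-1] (t**3 + 5*t**2 - t - 5) dt = 128/3.
On [-1, 1], y = 3*t - 4 is on top; that piece has area ∫[-1,1] (-(t**3 + 5*t**2 - t - 5)) dt = 20/3.
Total enclosed area = 128/3 + 20/3 = 148/3.

148/3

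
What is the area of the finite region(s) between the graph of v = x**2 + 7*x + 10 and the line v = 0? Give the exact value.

The curve meets the x-axis where x**2 + 7*x + 10 = 0, i.e. (x + 2)*(x + 5) = 0, at x = -5, -2.
On [-5, -2] the curve lies below the axis; ∫[-5,-2] (x**2 + 7*x + 10) dx = -9/2, giving area 9/2.

9/2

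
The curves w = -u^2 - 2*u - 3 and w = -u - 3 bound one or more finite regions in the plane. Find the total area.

1/6

Set the curves equal: -u^2 - 2*u - 3 = -u - 3, so -u^2 - u = 0, which factors as -u*(u + 1) = 0. The curves meet at u = -1, 0.
On [-1, 0], w = -u^2 - 2*u - 3 is on top; that piece has area ∫[-1,0] (-u^2 - u) du = 1/6.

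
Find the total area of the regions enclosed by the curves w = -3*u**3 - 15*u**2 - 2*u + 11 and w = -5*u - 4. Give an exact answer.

Set the curves equal: -3*u**3 - 15*u**2 - 2*u + 11 = -5*u - 4, so -3*u**3 - 15*u**2 + 3*u + 15 = 0, which factors as -3*(u - 1)*(u + 1)*(u + 5) = 0. The curves meet at u = -5, -1, 1.
On [-5, -1], w = -5*u - 4 is on top; that piece has area ∫[-5,-1] (-(-3*u**3 - 15*u**2 + 3*u + 15)) du = 128.
On [-1, 1], w = -3*u**3 - 15*u**2 - 2*u + 11 is on top; that piece has area ∫[-1,1] (-3*u**3 - 15*u**2 + 3*u + 15) du = 20.
Total enclosed area = 128 + 20 = 148.

148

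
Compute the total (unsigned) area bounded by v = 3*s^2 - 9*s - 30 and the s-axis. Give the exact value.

The curve meets the s-axis where 3*s^2 - 9*s - 30 = 0, i.e. 3*(s - 5)*(s + 2) = 0, at s = -2, 5.
On [-2, 5] the curve lies below the axis; ∫[-2,5] (3*s^2 - 9*s - 30) ds = -343/2, giving area 343/2.

343/2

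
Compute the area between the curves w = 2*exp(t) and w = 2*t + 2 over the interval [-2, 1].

On [-2, 1], (2*exp(t)) - (2*t + 2) = -2*t + 2*exp(t) - 2 is ≥ 0 throughout, so the area is a single integral of |-2*t + 2*exp(t) - 2|.
∫[-2,1] (-2*t + 2*exp(t) - 2) dt = -3 - 2*exp(-2) + 2*exp(1).

-3 - 2*exp(-2) + 2*exp(1)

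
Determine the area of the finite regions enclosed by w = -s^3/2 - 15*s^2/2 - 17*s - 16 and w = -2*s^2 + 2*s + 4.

Set the curves equal: -s^3/2 - 15*s^2/2 - 17*s - 16 = -2*s^2 + 2*s + 4, so -s^3/2 - 11*s^2/2 - 19*s - 20 = 0, which factors as -(s + 2)*(s + 4)*(s + 5)/2 = 0. The curves meet at s = -5, -4, -2.
On [-5, -4], w = -2*s^2 + 2*s + 4 is on top; that piece has area ∫[-5,-4] (-(-s^3/2 - 11*s^2/2 - 19*s - 20)) ds = 5/24.
On [-4, -2], w = -s^3/2 - 15*s^2/2 - 17*s - 16 is on top; that piece has area ∫[-4,-2] (-s^3/2 - 11*s^2/2 - 19*s - 20) ds = 4/3.
Total enclosed area = 5/24 + 4/3 = 37/24.

37/24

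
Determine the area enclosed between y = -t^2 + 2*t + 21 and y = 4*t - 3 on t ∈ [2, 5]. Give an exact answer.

68/3

The difference (-t^2 + 2*t + 21) - (4*t - 3) = -t^2 - 2*t + 24 changes sign at t = 4 inside [2, 5], so split the integral there.
∫[2,4] (-t^2 - 2*t + 24) dt = 52/3.
∫[4,5] (-t^2 - 2*t + 24) dt = -16/3; the area of that piece is 16/3.
Total area = 52/3 + 16/3 = 68/3.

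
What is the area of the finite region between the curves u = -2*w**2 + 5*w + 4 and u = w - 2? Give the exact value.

64/3

Both boundary curves give u as a function of w, so integrate with respect to w. Setting them equal: -2*w**2 + 4*w + 6 = 0, i.e. -2*(w - 3)*(w + 1) = 0, so they meet at w = -1, 3.
For w in [-1, 3], u = -2*w**2 + 5*w + 4 is on the right; area = ∫[-1,3] (-2*w**2 + 4*w + 6) dw = 64/3.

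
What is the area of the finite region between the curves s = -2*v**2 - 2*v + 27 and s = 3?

Both boundary curves give s as a function of v, so integrate with respect to v. Setting them equal: -2*v**2 - 2*v + 24 = 0, i.e. -2*(v - 3)*(v + 4) = 0, so they meet at v = -4, 3.
For v in [-4, 3], s = -2*v**2 - 2*v + 27 is on the right; area = ∫[-4,3] (-2*v**2 - 2*v + 24) dv = 343/3.

343/3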